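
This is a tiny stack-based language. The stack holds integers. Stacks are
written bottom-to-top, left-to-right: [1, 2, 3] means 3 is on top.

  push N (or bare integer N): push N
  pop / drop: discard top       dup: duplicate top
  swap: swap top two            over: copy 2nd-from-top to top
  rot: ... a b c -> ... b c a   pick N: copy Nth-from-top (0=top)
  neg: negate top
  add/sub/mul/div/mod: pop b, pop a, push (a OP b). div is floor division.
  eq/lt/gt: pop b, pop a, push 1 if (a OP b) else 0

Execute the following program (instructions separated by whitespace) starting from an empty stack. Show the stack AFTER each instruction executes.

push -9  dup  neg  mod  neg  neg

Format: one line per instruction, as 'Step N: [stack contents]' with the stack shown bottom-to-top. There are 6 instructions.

Step 1: [-9]
Step 2: [-9, -9]
Step 3: [-9, 9]
Step 4: [0]
Step 5: [0]
Step 6: [0]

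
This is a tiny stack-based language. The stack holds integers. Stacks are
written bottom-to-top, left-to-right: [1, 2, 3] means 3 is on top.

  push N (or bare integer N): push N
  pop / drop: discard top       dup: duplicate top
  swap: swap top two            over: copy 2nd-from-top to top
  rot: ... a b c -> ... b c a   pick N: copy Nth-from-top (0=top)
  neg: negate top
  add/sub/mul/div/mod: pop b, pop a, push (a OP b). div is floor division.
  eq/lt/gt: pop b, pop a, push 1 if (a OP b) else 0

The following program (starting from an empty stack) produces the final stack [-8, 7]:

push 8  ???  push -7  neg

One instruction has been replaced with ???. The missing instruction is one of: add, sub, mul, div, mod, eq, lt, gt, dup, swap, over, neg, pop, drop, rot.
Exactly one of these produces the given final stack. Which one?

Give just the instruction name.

Answer: neg

Derivation:
Stack before ???: [8]
Stack after ???:  [-8]
The instruction that transforms [8] -> [-8] is: neg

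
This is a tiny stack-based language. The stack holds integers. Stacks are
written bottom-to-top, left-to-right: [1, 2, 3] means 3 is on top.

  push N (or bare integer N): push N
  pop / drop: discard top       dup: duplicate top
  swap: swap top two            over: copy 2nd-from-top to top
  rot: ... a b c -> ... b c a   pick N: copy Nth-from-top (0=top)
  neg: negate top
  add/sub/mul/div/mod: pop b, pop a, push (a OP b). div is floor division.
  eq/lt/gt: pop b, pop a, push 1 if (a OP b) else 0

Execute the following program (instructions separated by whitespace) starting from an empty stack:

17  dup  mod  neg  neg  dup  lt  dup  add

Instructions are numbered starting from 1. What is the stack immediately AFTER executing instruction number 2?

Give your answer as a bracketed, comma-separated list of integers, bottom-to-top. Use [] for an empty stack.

Answer: [17, 17]

Derivation:
Step 1 ('17'): [17]
Step 2 ('dup'): [17, 17]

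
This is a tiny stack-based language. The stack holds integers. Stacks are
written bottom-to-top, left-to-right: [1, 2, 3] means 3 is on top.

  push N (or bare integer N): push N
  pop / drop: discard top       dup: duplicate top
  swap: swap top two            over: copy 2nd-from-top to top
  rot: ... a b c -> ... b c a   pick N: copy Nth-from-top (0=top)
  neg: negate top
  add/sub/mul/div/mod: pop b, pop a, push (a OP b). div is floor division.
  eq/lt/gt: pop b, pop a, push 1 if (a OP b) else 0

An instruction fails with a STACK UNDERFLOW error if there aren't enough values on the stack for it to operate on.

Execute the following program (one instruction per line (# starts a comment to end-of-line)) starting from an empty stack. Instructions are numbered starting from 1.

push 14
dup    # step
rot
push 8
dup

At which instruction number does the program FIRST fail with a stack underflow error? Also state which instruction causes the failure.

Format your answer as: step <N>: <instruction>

Step 1 ('push 14'): stack = [14], depth = 1
Step 2 ('dup'): stack = [14, 14], depth = 2
Step 3 ('rot'): needs 3 value(s) but depth is 2 — STACK UNDERFLOW

Answer: step 3: rot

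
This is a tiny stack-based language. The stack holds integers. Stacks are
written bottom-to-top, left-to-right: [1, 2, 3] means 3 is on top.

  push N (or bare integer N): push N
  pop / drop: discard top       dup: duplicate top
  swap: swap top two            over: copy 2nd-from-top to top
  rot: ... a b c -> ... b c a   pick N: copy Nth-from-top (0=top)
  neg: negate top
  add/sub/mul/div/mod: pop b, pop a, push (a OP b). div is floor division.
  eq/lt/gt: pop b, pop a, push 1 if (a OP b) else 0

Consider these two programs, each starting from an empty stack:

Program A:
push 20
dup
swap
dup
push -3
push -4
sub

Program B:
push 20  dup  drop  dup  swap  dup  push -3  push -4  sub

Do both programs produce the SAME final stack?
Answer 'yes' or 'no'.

Answer: yes

Derivation:
Program A trace:
  After 'push 20': [20]
  After 'dup': [20, 20]
  After 'swap': [20, 20]
  After 'dup': [20, 20, 20]
  After 'push -3': [20, 20, 20, -3]
  After 'push -4': [20, 20, 20, -3, -4]
  After 'sub': [20, 20, 20, 1]
Program A final stack: [20, 20, 20, 1]

Program B trace:
  After 'push 20': [20]
  After 'dup': [20, 20]
  After 'drop': [20]
  After 'dup': [20, 20]
  After 'swap': [20, 20]
  After 'dup': [20, 20, 20]
  After 'push -3': [20, 20, 20, -3]
  After 'push -4': [20, 20, 20, -3, -4]
  After 'sub': [20, 20, 20, 1]
Program B final stack: [20, 20, 20, 1]
Same: yes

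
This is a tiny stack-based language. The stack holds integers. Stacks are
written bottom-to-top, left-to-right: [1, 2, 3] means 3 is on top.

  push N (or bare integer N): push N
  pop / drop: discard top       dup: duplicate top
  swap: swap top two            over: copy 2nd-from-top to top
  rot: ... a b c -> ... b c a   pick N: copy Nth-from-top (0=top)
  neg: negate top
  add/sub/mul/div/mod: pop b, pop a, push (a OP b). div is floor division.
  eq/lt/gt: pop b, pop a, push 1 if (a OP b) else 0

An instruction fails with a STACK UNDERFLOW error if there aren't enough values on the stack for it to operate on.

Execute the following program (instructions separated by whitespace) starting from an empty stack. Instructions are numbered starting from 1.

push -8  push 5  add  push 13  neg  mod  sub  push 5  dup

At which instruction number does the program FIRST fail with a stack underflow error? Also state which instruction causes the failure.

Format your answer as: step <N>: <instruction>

Step 1 ('push -8'): stack = [-8], depth = 1
Step 2 ('push 5'): stack = [-8, 5], depth = 2
Step 3 ('add'): stack = [-3], depth = 1
Step 4 ('push 13'): stack = [-3, 13], depth = 2
Step 5 ('neg'): stack = [-3, -13], depth = 2
Step 6 ('mod'): stack = [-3], depth = 1
Step 7 ('sub'): needs 2 value(s) but depth is 1 — STACK UNDERFLOW

Answer: step 7: sub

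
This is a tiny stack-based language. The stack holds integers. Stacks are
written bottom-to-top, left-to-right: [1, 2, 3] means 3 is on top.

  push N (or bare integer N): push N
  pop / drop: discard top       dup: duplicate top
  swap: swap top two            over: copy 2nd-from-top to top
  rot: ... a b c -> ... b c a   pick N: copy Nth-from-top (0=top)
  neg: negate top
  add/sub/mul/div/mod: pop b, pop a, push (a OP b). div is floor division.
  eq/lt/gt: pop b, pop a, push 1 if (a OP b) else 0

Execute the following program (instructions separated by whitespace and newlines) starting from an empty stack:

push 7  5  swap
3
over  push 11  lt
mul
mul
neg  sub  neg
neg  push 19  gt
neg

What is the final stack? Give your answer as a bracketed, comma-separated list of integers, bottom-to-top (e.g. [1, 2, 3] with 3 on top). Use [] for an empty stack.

Answer: [-1]

Derivation:
After 'push 7': [7]
After 'push 5': [7, 5]
After 'swap': [5, 7]
After 'push 3': [5, 7, 3]
After 'over': [5, 7, 3, 7]
After 'push 11': [5, 7, 3, 7, 11]
After 'lt': [5, 7, 3, 1]
After 'mul': [5, 7, 3]
After 'mul': [5, 21]
After 'neg': [5, -21]
After 'sub': [26]
After 'neg': [-26]
After 'neg': [26]
After 'push 19': [26, 19]
After 'gt': [1]
After 'neg': [-1]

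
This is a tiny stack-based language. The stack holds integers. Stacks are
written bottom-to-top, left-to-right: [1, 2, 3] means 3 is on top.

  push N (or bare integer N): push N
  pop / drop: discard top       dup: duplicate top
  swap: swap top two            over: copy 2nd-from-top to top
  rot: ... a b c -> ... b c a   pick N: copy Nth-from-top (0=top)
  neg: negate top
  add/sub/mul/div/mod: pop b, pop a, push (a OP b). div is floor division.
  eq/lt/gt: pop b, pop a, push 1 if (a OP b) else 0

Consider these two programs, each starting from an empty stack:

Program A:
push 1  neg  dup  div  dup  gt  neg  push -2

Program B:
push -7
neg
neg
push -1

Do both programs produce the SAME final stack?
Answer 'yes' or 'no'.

Program A trace:
  After 'push 1': [1]
  After 'neg': [-1]
  After 'dup': [-1, -1]
  After 'div': [1]
  After 'dup': [1, 1]
  After 'gt': [0]
  After 'neg': [0]
  After 'push -2': [0, -2]
Program A final stack: [0, -2]

Program B trace:
  After 'push -7': [-7]
  After 'neg': [7]
  After 'neg': [-7]
  After 'push -1': [-7, -1]
Program B final stack: [-7, -1]
Same: no

Answer: no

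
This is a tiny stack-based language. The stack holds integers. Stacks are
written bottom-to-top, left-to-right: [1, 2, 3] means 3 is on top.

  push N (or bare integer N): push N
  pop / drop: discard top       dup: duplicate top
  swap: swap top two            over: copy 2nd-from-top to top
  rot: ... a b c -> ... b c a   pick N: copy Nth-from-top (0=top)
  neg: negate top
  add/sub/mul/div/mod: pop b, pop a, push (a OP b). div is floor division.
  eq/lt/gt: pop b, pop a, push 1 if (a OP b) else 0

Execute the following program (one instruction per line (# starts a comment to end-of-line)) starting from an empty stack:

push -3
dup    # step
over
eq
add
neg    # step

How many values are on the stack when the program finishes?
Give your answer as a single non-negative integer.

Answer: 1

Derivation:
After 'push -3': stack = [-3] (depth 1)
After 'dup': stack = [-3, -3] (depth 2)
After 'over': stack = [-3, -3, -3] (depth 3)
After 'eq': stack = [-3, 1] (depth 2)
After 'add': stack = [-2] (depth 1)
After 'neg': stack = [2] (depth 1)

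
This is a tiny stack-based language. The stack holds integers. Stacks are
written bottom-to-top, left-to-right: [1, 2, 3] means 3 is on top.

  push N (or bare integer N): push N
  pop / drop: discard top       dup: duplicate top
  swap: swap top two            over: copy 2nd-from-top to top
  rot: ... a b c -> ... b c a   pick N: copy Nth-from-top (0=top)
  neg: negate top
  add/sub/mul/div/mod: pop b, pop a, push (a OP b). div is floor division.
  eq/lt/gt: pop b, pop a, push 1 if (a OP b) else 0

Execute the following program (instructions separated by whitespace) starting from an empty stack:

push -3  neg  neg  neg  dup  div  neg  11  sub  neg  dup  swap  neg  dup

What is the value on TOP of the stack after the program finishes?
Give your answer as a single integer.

Answer: -12

Derivation:
After 'push -3': [-3]
After 'neg': [3]
After 'neg': [-3]
After 'neg': [3]
After 'dup': [3, 3]
After 'div': [1]
After 'neg': [-1]
After 'push 11': [-1, 11]
After 'sub': [-12]
After 'neg': [12]
After 'dup': [12, 12]
After 'swap': [12, 12]
After 'neg': [12, -12]
After 'dup': [12, -12, -12]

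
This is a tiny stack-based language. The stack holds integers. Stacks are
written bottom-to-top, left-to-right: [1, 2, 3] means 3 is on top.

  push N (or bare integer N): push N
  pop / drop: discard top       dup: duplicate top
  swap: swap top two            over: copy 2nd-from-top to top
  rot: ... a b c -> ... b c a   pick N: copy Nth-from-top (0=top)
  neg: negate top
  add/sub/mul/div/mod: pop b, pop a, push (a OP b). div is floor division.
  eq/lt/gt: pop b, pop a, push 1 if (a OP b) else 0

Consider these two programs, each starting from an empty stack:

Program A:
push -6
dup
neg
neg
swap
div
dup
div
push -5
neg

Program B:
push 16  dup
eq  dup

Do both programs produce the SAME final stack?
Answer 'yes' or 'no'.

Program A trace:
  After 'push -6': [-6]
  After 'dup': [-6, -6]
  After 'neg': [-6, 6]
  After 'neg': [-6, -6]
  After 'swap': [-6, -6]
  After 'div': [1]
  After 'dup': [1, 1]
  After 'div': [1]
  After 'push -5': [1, -5]
  After 'neg': [1, 5]
Program A final stack: [1, 5]

Program B trace:
  After 'push 16': [16]
  After 'dup': [16, 16]
  After 'eq': [1]
  After 'dup': [1, 1]
Program B final stack: [1, 1]
Same: no

Answer: no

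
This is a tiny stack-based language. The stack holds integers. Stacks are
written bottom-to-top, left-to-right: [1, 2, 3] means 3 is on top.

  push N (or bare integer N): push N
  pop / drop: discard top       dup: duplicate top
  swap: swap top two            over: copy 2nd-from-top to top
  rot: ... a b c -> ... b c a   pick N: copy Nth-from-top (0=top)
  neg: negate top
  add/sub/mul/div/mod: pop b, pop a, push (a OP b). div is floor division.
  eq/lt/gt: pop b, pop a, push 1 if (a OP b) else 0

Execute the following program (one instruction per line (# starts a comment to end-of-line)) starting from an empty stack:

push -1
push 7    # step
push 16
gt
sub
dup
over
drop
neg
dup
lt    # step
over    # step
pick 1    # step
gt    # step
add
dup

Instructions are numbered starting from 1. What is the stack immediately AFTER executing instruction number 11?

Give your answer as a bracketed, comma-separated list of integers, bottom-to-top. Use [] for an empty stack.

Answer: [-1, 0]

Derivation:
Step 1 ('push -1'): [-1]
Step 2 ('push 7'): [-1, 7]
Step 3 ('push 16'): [-1, 7, 16]
Step 4 ('gt'): [-1, 0]
Step 5 ('sub'): [-1]
Step 6 ('dup'): [-1, -1]
Step 7 ('over'): [-1, -1, -1]
Step 8 ('drop'): [-1, -1]
Step 9 ('neg'): [-1, 1]
Step 10 ('dup'): [-1, 1, 1]
Step 11 ('lt'): [-1, 0]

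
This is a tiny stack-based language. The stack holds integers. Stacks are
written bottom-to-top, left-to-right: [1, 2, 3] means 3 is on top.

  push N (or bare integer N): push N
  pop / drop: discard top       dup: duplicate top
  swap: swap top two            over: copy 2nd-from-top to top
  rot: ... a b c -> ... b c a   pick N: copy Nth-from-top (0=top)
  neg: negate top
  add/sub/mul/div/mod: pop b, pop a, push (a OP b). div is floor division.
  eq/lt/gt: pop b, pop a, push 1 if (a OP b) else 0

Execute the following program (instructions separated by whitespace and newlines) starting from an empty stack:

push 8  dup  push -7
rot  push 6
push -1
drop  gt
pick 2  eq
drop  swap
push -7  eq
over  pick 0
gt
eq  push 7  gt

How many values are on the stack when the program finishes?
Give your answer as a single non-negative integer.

After 'push 8': stack = [8] (depth 1)
After 'dup': stack = [8, 8] (depth 2)
After 'push -7': stack = [8, 8, -7] (depth 3)
After 'rot': stack = [8, -7, 8] (depth 3)
After 'push 6': stack = [8, -7, 8, 6] (depth 4)
After 'push -1': stack = [8, -7, 8, 6, -1] (depth 5)
After 'drop': stack = [8, -7, 8, 6] (depth 4)
After 'gt': stack = [8, -7, 1] (depth 3)
After 'pick 2': stack = [8, -7, 1, 8] (depth 4)
After 'eq': stack = [8, -7, 0] (depth 3)
After 'drop': stack = [8, -7] (depth 2)
After 'swap': stack = [-7, 8] (depth 2)
After 'push -7': stack = [-7, 8, -7] (depth 3)
After 'eq': stack = [-7, 0] (depth 2)
After 'over': stack = [-7, 0, -7] (depth 3)
After 'pick 0': stack = [-7, 0, -7, -7] (depth 4)
After 'gt': stack = [-7, 0, 0] (depth 3)
After 'eq': stack = [-7, 1] (depth 2)
After 'push 7': stack = [-7, 1, 7] (depth 3)
After 'gt': stack = [-7, 0] (depth 2)

Answer: 2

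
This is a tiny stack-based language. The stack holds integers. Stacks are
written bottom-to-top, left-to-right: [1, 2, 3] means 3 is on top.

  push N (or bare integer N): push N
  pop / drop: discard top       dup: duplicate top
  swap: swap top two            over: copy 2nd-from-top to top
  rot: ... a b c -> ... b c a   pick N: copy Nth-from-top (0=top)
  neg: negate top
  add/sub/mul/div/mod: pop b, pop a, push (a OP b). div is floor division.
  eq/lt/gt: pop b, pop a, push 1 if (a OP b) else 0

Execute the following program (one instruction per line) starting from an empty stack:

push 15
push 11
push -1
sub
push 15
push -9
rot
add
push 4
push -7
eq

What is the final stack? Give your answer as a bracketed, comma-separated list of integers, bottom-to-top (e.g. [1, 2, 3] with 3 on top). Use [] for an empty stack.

Answer: [15, 15, 3, 0]

Derivation:
After 'push 15': [15]
After 'push 11': [15, 11]
After 'push -1': [15, 11, -1]
After 'sub': [15, 12]
After 'push 15': [15, 12, 15]
After 'push -9': [15, 12, 15, -9]
After 'rot': [15, 15, -9, 12]
After 'add': [15, 15, 3]
After 'push 4': [15, 15, 3, 4]
After 'push -7': [15, 15, 3, 4, -7]
After 'eq': [15, 15, 3, 0]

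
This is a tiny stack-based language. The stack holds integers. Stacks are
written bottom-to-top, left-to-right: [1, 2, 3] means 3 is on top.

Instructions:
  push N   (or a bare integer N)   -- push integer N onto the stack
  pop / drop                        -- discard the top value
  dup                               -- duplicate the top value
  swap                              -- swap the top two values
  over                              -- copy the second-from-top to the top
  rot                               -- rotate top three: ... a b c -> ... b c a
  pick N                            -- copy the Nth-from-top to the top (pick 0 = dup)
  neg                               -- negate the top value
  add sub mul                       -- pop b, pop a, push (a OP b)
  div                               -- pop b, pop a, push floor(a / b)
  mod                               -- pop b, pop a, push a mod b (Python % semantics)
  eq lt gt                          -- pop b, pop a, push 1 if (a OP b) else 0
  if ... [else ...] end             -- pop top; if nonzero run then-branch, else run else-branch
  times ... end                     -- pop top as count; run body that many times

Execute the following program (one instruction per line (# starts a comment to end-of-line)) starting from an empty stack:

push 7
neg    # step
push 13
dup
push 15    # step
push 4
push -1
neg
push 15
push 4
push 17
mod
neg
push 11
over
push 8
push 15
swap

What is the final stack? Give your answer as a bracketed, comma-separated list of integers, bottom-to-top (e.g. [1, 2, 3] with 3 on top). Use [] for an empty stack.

Answer: [-7, 13, 13, 15, 4, 1, 15, -4, 11, -4, 15, 8]

Derivation:
After 'push 7': [7]
After 'neg': [-7]
After 'push 13': [-7, 13]
After 'dup': [-7, 13, 13]
After 'push 15': [-7, 13, 13, 15]
After 'push 4': [-7, 13, 13, 15, 4]
After 'push -1': [-7, 13, 13, 15, 4, -1]
After 'neg': [-7, 13, 13, 15, 4, 1]
After 'push 15': [-7, 13, 13, 15, 4, 1, 15]
After 'push 4': [-7, 13, 13, 15, 4, 1, 15, 4]
After 'push 17': [-7, 13, 13, 15, 4, 1, 15, 4, 17]
After 'mod': [-7, 13, 13, 15, 4, 1, 15, 4]
After 'neg': [-7, 13, 13, 15, 4, 1, 15, -4]
After 'push 11': [-7, 13, 13, 15, 4, 1, 15, -4, 11]
After 'over': [-7, 13, 13, 15, 4, 1, 15, -4, 11, -4]
After 'push 8': [-7, 13, 13, 15, 4, 1, 15, -4, 11, -4, 8]
After 'push 15': [-7, 13, 13, 15, 4, 1, 15, -4, 11, -4, 8, 15]
After 'swap': [-7, 13, 13, 15, 4, 1, 15, -4, 11, -4, 15, 8]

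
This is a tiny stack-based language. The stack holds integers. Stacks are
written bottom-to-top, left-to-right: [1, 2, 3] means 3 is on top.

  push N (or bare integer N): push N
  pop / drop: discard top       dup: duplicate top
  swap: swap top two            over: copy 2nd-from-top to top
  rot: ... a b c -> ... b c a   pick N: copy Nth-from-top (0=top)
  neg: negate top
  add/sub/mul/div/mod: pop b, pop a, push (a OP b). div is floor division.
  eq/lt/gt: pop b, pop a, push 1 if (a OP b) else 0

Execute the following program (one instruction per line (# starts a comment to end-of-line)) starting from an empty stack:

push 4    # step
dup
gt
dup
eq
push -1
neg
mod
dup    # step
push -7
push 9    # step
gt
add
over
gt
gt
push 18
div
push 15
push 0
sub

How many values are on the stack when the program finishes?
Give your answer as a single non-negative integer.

Answer: 2

Derivation:
After 'push 4': stack = [4] (depth 1)
After 'dup': stack = [4, 4] (depth 2)
After 'gt': stack = [0] (depth 1)
After 'dup': stack = [0, 0] (depth 2)
After 'eq': stack = [1] (depth 1)
After 'push -1': stack = [1, -1] (depth 2)
After 'neg': stack = [1, 1] (depth 2)
After 'mod': stack = [0] (depth 1)
After 'dup': stack = [0, 0] (depth 2)
After 'push -7': stack = [0, 0, -7] (depth 3)
  ...
After 'gt': stack = [0, 0, 0] (depth 3)
After 'add': stack = [0, 0] (depth 2)
After 'over': stack = [0, 0, 0] (depth 3)
After 'gt': stack = [0, 0] (depth 2)
After 'gt': stack = [0] (depth 1)
After 'push 18': stack = [0, 18] (depth 2)
After 'div': stack = [0] (depth 1)
After 'push 15': stack = [0, 15] (depth 2)
After 'push 0': stack = [0, 15, 0] (depth 3)
After 'sub': stack = [0, 15] (depth 2)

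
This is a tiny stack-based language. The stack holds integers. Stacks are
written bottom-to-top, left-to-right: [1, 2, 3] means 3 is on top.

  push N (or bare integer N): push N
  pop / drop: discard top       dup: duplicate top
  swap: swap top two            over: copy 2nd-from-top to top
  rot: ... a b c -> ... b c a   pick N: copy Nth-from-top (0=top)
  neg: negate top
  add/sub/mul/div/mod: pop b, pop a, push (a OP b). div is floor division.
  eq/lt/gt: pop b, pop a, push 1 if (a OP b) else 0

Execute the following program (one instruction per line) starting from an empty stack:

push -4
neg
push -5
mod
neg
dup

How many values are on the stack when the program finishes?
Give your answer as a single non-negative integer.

After 'push -4': stack = [-4] (depth 1)
After 'neg': stack = [4] (depth 1)
After 'push -5': stack = [4, -5] (depth 2)
After 'mod': stack = [-1] (depth 1)
After 'neg': stack = [1] (depth 1)
After 'dup': stack = [1, 1] (depth 2)

Answer: 2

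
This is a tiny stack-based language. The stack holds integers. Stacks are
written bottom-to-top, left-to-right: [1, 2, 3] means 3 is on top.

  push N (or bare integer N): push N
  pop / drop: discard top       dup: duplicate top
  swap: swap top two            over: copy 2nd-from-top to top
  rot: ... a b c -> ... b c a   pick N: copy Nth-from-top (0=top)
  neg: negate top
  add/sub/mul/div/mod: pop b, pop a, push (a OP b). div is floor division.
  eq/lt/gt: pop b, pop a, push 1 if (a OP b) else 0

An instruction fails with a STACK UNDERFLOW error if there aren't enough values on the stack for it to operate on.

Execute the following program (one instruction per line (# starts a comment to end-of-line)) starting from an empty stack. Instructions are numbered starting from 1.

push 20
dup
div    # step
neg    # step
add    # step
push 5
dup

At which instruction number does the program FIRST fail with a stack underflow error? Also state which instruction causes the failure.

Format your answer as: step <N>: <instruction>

Answer: step 5: add

Derivation:
Step 1 ('push 20'): stack = [20], depth = 1
Step 2 ('dup'): stack = [20, 20], depth = 2
Step 3 ('div'): stack = [1], depth = 1
Step 4 ('neg'): stack = [-1], depth = 1
Step 5 ('add'): needs 2 value(s) but depth is 1 — STACK UNDERFLOW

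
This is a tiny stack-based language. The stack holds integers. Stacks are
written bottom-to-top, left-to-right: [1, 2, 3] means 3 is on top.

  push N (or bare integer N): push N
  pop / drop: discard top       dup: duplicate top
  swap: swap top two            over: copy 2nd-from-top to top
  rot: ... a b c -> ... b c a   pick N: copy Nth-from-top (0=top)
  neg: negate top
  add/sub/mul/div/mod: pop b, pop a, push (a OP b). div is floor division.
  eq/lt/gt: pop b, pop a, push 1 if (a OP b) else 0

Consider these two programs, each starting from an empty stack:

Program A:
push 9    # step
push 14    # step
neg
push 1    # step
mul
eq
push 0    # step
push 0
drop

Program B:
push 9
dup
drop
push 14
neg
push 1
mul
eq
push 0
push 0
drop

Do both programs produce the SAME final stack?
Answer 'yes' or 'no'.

Program A trace:
  After 'push 9': [9]
  After 'push 14': [9, 14]
  After 'neg': [9, -14]
  After 'push 1': [9, -14, 1]
  After 'mul': [9, -14]
  After 'eq': [0]
  After 'push 0': [0, 0]
  After 'push 0': [0, 0, 0]
  After 'drop': [0, 0]
Program A final stack: [0, 0]

Program B trace:
  After 'push 9': [9]
  After 'dup': [9, 9]
  After 'drop': [9]
  After 'push 14': [9, 14]
  After 'neg': [9, -14]
  After 'push 1': [9, -14, 1]
  After 'mul': [9, -14]
  After 'eq': [0]
  After 'push 0': [0, 0]
  After 'push 0': [0, 0, 0]
  After 'drop': [0, 0]
Program B final stack: [0, 0]
Same: yes

Answer: yes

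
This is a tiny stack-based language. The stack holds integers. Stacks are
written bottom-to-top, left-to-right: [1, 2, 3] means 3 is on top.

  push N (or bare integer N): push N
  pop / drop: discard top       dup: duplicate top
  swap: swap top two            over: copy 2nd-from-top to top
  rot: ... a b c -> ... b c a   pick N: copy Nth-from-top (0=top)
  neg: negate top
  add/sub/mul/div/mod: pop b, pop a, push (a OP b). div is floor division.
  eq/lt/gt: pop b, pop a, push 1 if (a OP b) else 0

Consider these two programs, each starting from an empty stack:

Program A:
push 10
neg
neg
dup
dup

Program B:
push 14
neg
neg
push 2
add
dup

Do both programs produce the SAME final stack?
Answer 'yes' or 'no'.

Answer: no

Derivation:
Program A trace:
  After 'push 10': [10]
  After 'neg': [-10]
  After 'neg': [10]
  After 'dup': [10, 10]
  After 'dup': [10, 10, 10]
Program A final stack: [10, 10, 10]

Program B trace:
  After 'push 14': [14]
  After 'neg': [-14]
  After 'neg': [14]
  After 'push 2': [14, 2]
  After 'add': [16]
  After 'dup': [16, 16]
Program B final stack: [16, 16]
Same: no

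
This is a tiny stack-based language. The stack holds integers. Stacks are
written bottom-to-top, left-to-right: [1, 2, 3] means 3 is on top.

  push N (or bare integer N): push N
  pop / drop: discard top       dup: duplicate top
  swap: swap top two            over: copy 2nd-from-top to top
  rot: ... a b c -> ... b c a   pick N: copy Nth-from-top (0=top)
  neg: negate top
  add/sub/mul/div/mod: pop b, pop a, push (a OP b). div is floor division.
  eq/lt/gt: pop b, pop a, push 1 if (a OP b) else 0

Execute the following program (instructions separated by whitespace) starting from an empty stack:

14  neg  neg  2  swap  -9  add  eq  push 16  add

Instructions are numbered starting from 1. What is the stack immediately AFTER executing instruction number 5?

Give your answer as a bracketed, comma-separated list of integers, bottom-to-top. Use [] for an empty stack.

Answer: [2, 14]

Derivation:
Step 1 ('14'): [14]
Step 2 ('neg'): [-14]
Step 3 ('neg'): [14]
Step 4 ('2'): [14, 2]
Step 5 ('swap'): [2, 14]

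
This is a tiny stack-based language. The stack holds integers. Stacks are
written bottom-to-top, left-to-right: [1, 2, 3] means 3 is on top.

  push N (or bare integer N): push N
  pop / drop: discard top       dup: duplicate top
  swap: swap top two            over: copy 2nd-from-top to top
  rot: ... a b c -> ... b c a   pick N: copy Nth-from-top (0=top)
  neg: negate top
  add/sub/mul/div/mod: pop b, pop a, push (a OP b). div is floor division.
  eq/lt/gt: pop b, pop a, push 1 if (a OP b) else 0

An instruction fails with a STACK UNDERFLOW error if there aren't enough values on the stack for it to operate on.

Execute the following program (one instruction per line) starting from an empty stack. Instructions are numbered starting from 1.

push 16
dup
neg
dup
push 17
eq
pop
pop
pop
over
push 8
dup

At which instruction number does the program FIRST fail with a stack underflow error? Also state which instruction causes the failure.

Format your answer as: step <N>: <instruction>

Step 1 ('push 16'): stack = [16], depth = 1
Step 2 ('dup'): stack = [16, 16], depth = 2
Step 3 ('neg'): stack = [16, -16], depth = 2
Step 4 ('dup'): stack = [16, -16, -16], depth = 3
Step 5 ('push 17'): stack = [16, -16, -16, 17], depth = 4
Step 6 ('eq'): stack = [16, -16, 0], depth = 3
Step 7 ('pop'): stack = [16, -16], depth = 2
Step 8 ('pop'): stack = [16], depth = 1
Step 9 ('pop'): stack = [], depth = 0
Step 10 ('over'): needs 2 value(s) but depth is 0 — STACK UNDERFLOW

Answer: step 10: over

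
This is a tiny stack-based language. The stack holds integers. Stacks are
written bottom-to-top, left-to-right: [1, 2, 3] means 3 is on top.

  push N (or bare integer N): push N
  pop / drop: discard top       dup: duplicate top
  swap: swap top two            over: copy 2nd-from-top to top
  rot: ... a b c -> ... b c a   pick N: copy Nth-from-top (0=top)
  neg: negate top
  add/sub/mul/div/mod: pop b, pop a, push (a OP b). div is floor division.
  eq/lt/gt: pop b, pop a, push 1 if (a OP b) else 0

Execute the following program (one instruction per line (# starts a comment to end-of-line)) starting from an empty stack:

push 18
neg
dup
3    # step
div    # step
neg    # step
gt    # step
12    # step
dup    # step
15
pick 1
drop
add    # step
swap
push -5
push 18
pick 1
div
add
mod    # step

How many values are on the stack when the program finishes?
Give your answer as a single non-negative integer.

After 'push 18': stack = [18] (depth 1)
After 'neg': stack = [-18] (depth 1)
After 'dup': stack = [-18, -18] (depth 2)
After 'push 3': stack = [-18, -18, 3] (depth 3)
After 'div': stack = [-18, -6] (depth 2)
After 'neg': stack = [-18, 6] (depth 2)
After 'gt': stack = [0] (depth 1)
After 'push 12': stack = [0, 12] (depth 2)
After 'dup': stack = [0, 12, 12] (depth 3)
After 'push 15': stack = [0, 12, 12, 15] (depth 4)
After 'pick 1': stack = [0, 12, 12, 15, 12] (depth 5)
After 'drop': stack = [0, 12, 12, 15] (depth 4)
After 'add': stack = [0, 12, 27] (depth 3)
After 'swap': stack = [0, 27, 12] (depth 3)
After 'push -5': stack = [0, 27, 12, -5] (depth 4)
After 'push 18': stack = [0, 27, 12, -5, 18] (depth 5)
After 'pick 1': stack = [0, 27, 12, -5, 18, -5] (depth 6)
After 'div': stack = [0, 27, 12, -5, -4] (depth 5)
After 'add': stack = [0, 27, 12, -9] (depth 4)
After 'mod': stack = [0, 27, -6] (depth 3)

Answer: 3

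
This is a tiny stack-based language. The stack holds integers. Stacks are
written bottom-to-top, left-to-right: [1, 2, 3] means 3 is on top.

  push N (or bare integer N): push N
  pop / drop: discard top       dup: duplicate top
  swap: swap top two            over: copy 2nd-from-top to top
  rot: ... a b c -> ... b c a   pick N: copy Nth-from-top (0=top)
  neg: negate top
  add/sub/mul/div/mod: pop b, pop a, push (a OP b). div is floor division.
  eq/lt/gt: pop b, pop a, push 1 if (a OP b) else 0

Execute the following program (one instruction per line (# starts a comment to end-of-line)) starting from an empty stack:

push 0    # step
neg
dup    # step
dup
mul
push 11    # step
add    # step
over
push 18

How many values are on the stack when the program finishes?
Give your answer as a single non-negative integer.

Answer: 4

Derivation:
After 'push 0': stack = [0] (depth 1)
After 'neg': stack = [0] (depth 1)
After 'dup': stack = [0, 0] (depth 2)
After 'dup': stack = [0, 0, 0] (depth 3)
After 'mul': stack = [0, 0] (depth 2)
After 'push 11': stack = [0, 0, 11] (depth 3)
After 'add': stack = [0, 11] (depth 2)
After 'over': stack = [0, 11, 0] (depth 3)
After 'push 18': stack = [0, 11, 0, 18] (depth 4)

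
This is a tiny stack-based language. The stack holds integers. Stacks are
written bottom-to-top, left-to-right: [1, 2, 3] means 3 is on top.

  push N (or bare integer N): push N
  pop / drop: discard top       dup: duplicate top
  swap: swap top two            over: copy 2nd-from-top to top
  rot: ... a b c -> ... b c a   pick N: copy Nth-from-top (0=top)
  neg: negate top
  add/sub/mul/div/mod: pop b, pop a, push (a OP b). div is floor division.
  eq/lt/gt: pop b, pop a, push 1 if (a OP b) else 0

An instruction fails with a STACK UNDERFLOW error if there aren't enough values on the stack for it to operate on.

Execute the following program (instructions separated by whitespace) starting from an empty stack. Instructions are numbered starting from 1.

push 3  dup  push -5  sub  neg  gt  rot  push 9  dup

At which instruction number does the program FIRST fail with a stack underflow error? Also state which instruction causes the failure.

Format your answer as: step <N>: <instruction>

Answer: step 7: rot

Derivation:
Step 1 ('push 3'): stack = [3], depth = 1
Step 2 ('dup'): stack = [3, 3], depth = 2
Step 3 ('push -5'): stack = [3, 3, -5], depth = 3
Step 4 ('sub'): stack = [3, 8], depth = 2
Step 5 ('neg'): stack = [3, -8], depth = 2
Step 6 ('gt'): stack = [1], depth = 1
Step 7 ('rot'): needs 3 value(s) but depth is 1 — STACK UNDERFLOW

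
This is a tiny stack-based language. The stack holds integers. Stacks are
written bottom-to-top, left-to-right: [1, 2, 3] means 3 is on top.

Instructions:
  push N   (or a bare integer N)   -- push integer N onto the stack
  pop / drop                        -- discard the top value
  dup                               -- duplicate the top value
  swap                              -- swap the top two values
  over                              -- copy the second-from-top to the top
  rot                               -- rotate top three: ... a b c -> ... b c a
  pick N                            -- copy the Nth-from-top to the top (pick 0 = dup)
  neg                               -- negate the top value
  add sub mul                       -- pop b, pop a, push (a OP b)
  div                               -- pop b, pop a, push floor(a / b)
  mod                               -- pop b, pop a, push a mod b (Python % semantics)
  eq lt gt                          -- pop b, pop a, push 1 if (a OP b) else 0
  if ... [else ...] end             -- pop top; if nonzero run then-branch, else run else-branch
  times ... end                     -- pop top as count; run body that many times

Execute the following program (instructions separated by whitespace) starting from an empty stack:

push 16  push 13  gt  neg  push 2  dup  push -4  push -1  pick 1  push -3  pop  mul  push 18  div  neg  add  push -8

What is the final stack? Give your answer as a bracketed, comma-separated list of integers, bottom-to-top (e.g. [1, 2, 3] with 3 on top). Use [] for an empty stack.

Answer: [-1, 2, 2, -4, -8]

Derivation:
After 'push 16': [16]
After 'push 13': [16, 13]
After 'gt': [1]
After 'neg': [-1]
After 'push 2': [-1, 2]
After 'dup': [-1, 2, 2]
After 'push -4': [-1, 2, 2, -4]
After 'push -1': [-1, 2, 2, -4, -1]
After 'pick 1': [-1, 2, 2, -4, -1, -4]
After 'push -3': [-1, 2, 2, -4, -1, -4, -3]
After 'pop': [-1, 2, 2, -4, -1, -4]
After 'mul': [-1, 2, 2, -4, 4]
After 'push 18': [-1, 2, 2, -4, 4, 18]
After 'div': [-1, 2, 2, -4, 0]
After 'neg': [-1, 2, 2, -4, 0]
After 'add': [-1, 2, 2, -4]
After 'push -8': [-1, 2, 2, -4, -8]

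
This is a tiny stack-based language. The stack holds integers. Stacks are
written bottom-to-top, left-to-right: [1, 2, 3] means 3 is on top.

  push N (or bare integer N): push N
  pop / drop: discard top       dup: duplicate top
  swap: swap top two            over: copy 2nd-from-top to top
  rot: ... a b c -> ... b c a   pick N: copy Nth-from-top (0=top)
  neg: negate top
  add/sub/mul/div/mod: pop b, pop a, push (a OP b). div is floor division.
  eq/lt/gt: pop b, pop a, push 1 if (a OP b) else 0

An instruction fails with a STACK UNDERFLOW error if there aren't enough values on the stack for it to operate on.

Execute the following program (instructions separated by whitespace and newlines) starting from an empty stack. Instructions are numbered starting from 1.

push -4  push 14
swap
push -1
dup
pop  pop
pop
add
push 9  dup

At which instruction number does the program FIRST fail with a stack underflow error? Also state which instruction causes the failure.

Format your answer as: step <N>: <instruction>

Answer: step 9: add

Derivation:
Step 1 ('push -4'): stack = [-4], depth = 1
Step 2 ('push 14'): stack = [-4, 14], depth = 2
Step 3 ('swap'): stack = [14, -4], depth = 2
Step 4 ('push -1'): stack = [14, -4, -1], depth = 3
Step 5 ('dup'): stack = [14, -4, -1, -1], depth = 4
Step 6 ('pop'): stack = [14, -4, -1], depth = 3
Step 7 ('pop'): stack = [14, -4], depth = 2
Step 8 ('pop'): stack = [14], depth = 1
Step 9 ('add'): needs 2 value(s) but depth is 1 — STACK UNDERFLOW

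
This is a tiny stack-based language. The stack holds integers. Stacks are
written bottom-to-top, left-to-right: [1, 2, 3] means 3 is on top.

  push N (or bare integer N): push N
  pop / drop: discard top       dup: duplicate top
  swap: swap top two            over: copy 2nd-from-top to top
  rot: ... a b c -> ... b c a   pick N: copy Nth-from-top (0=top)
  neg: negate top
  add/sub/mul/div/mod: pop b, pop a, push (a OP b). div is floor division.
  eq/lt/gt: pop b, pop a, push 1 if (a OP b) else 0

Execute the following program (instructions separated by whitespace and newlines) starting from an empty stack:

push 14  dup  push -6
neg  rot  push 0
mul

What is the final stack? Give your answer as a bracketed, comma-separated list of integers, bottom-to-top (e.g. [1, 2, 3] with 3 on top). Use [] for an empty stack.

After 'push 14': [14]
After 'dup': [14, 14]
After 'push -6': [14, 14, -6]
After 'neg': [14, 14, 6]
After 'rot': [14, 6, 14]
After 'push 0': [14, 6, 14, 0]
After 'mul': [14, 6, 0]

Answer: [14, 6, 0]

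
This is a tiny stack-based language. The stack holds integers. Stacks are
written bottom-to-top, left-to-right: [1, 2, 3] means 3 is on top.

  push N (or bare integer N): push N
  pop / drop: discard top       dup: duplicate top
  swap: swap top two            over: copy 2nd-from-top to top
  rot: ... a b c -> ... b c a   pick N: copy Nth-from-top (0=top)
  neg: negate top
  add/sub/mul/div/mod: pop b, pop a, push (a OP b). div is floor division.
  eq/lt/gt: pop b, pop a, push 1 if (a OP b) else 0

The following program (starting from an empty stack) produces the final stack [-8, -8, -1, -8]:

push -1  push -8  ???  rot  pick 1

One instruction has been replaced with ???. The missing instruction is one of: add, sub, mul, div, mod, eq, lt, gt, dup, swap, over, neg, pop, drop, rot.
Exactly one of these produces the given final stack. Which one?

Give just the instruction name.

Stack before ???: [-1, -8]
Stack after ???:  [-1, -8, -8]
The instruction that transforms [-1, -8] -> [-1, -8, -8] is: dup

Answer: dup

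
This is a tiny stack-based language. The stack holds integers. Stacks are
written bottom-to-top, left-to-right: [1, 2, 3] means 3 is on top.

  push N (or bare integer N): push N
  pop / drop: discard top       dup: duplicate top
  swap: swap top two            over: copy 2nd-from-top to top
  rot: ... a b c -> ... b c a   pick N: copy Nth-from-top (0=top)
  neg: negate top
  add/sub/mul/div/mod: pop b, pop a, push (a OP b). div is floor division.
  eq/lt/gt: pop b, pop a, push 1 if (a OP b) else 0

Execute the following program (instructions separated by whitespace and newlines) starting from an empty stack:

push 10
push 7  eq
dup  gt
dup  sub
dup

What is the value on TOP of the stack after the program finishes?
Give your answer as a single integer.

Answer: 0

Derivation:
After 'push 10': [10]
After 'push 7': [10, 7]
After 'eq': [0]
After 'dup': [0, 0]
After 'gt': [0]
After 'dup': [0, 0]
After 'sub': [0]
After 'dup': [0, 0]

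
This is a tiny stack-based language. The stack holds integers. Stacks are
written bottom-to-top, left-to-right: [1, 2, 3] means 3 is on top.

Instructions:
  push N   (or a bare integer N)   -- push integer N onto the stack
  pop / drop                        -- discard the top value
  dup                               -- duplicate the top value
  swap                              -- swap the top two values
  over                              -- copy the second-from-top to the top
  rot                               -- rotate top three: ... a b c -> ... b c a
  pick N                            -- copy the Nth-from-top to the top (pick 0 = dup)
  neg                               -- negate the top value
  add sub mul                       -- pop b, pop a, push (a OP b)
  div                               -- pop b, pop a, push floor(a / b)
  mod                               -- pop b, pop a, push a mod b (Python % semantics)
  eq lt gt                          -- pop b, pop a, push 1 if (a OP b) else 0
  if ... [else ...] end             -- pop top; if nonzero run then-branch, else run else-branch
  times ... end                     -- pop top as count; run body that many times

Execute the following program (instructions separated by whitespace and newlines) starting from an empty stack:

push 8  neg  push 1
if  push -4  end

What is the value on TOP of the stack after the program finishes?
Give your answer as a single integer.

After 'push 8': [8]
After 'neg': [-8]
After 'push 1': [-8, 1]
After 'if': [-8]
After 'push -4': [-8, -4]

Answer: -4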